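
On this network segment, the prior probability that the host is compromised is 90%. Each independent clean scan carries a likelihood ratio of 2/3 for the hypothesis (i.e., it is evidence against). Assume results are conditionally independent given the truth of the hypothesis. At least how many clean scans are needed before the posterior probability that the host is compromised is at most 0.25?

Prior odds = 0.9/0.1 = 9.
Likelihood ratio per clean scan = 2/3.
Target posterior odds = 0.25/0.75 = 1/3.
Require (2/3)ⁿ ≤ 1/3 ÷ 9 = 1/27.
(2/3)⁸ = 256/6561 is still above 1/27 but (2/3)⁹ = 512/19683 is at or below it, so n = 9.

9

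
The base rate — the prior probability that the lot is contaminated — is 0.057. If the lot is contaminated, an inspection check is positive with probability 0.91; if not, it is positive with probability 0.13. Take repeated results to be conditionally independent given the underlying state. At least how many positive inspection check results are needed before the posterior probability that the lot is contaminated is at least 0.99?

Prior odds = 0.057/0.943 = 57/943.
Likelihood ratio of a positive = 0.91/0.13 = 7.
Target posterior odds = 0.99/0.01 = 99.
Require 7ⁿ ≥ 99 ÷ (57/943) = 31119/19.
7³ = 343 falls short of 31119/19 but 7⁴ = 2401 reaches it, so n = 4.

4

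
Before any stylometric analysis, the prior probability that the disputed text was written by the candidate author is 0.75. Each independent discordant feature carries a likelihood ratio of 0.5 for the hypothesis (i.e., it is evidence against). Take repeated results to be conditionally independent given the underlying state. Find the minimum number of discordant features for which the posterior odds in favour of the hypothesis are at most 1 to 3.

Prior odds: 0.75 ÷ 0.25 = 3.
Likelihood ratio per discordant feature = 0.5.
Target odds = 1/3.
Need 3 × 0.5ⁿ ≤ 1/3, i.e. 0.5ⁿ ≤ 1/9.
0.5³ = 0.125 is still above 1/9 but 0.5⁴ = 0.0625 is at or below it, so n = 4.

4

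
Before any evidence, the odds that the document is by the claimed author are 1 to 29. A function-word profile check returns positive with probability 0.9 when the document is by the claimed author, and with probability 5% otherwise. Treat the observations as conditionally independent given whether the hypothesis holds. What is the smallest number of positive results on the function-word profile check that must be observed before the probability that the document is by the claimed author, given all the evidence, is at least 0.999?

4

Prior odds = 1/29.
Likelihood ratio of a positive result = 0.9/0.05 = 18.
Target posterior odds = 0.999/0.001 = 999.
Need (1/29) × 18ⁿ ≥ 999, i.e. 18ⁿ ≥ 28971.
18³ = 5832 falls short of 28971 but 18⁴ = 104976 reaches it, so n = 4.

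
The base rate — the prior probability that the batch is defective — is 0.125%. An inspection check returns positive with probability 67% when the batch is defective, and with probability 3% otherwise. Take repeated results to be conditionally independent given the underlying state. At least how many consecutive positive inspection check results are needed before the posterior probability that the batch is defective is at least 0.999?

5

Prior odds = 0.00125/0.99875 = 1/799.
Likelihood ratio of a positive result = 0.67/0.03 = 67/3.
Target odds: 0.999 ÷ 0.001 = 999.
Need (1/799) × (67/3)ⁿ ≥ 999, i.e. (67/3)ⁿ ≥ 798201.
(67/3)⁴ = 20151121/81 falls short of 798201 but (67/3)⁵ ≈5.55607e+06 reaches it, so n = 5.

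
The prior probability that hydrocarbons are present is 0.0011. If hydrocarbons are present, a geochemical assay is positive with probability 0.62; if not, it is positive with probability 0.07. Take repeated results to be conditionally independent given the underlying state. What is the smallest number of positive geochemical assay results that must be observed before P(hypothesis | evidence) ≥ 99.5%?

Prior odds: 0.0011 ÷ 0.9989 = 11/9989.
Likelihood ratio of a positive = 0.62/0.07 = 62/7.
Target odds: 0.995 ÷ 0.005 = 199.
Need (11/9989) × (62/7)ⁿ ≥ 199, i.e. (62/7)ⁿ ≥ 1987811/11.
(62/7)⁵ = 916132832/16807 falls short of 1987811/11 but (62/7)⁶ ≈482794 reaches it, so n = 6.

6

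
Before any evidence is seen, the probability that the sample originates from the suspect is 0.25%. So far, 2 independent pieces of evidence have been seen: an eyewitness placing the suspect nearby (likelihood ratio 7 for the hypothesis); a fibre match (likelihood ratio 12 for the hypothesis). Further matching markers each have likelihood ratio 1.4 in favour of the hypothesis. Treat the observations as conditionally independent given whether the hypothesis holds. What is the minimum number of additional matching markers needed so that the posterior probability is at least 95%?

14

Prior odds = 0.0025/0.9975 = 1/399.
Combined Bayes factor of the evidence already in hand = 7 × 12 = 84.
Odds after that evidence = (1/399) × 84 = 4/19.
Target odds = 0.95/0.05 = 19.
Need 1.4ⁿ ≥ 19 ÷ (4/19) = 90.25.
1.4¹³ ≈79.3715 falls short of 90.25 but 1.4¹⁴ ≈111.12 reaches it, so n = 14.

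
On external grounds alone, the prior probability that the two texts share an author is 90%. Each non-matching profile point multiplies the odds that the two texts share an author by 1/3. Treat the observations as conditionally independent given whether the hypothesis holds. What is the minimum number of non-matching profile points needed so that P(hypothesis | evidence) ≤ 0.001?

Prior odds: 0.9 ÷ 0.1 = 9.
Likelihood ratio per non-matching profile point = 1/3.
Target odds: 0.001 ÷ 0.999 = 1/999.
Need 9 × (1/3)ⁿ ≤ 1/999, i.e. (1/3)ⁿ ≤ 1/8991.
(1/3)⁸ = 1/6561 is still above 1/8991 but (1/3)⁹ = 1/19683 is at or below it, so n = 9.

9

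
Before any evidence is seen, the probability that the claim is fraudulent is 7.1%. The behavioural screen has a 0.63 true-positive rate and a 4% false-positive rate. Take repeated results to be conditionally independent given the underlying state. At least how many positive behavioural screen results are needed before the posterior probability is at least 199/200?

Prior odds = 0.071/0.929 = 71/929.
Likelihood ratio of a positive result = 0.63/0.04 = 15.75.
Target posterior odds = 0.995/0.005 = 199.
Need (71/929) × 15.75ⁿ ≥ 199, i.e. 15.75ⁿ ≥ 184871/71.
15.75² = 248.0625 falls short of 184871/71 but 15.75³ = 3906.984375 reaches it, so n = 3.

3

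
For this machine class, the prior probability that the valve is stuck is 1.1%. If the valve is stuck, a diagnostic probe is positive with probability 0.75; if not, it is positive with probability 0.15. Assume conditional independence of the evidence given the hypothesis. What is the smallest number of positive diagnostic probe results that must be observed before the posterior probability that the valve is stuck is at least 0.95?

5

Prior odds = 0.011/0.989 = 11/989.
Likelihood ratio of a positive = 0.75/0.15 = 5.
Target posterior odds = 0.95/0.05 = 19.
Need (11/989) × 5ⁿ ≥ 19, i.e. 5ⁿ ≥ 18791/11.
5⁴ = 625 falls short of 18791/11 but 5⁵ = 3125 reaches it, so n = 5.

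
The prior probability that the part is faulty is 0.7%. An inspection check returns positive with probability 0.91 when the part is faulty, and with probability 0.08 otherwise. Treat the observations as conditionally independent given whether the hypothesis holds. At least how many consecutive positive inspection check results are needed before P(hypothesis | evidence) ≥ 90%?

Prior odds: 0.007 ÷ 0.993 = 7/993.
Likelihood ratio of a positive result = 0.91/0.08 = 11.375.
Target posterior odds = 0.9/0.1 = 9.
Require 11.375ⁿ ≥ 9 ÷ (7/993) = 8937/7.
11.375² = 129.390625 falls short of 8937/7 but 11.375³ = 753571/512 reaches it, so n = 3.

3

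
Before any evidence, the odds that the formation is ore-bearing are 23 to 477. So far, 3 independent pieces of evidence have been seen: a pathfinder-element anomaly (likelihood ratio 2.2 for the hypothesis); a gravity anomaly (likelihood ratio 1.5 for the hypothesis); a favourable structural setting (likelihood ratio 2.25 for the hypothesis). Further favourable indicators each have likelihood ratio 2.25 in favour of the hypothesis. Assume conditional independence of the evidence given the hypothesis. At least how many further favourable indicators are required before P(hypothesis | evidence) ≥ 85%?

Prior odds = 23/477.
Combined Bayes factor of the evidence already in hand = 2.2 × 1.5 × 2.25 = 7.425.
Odds after that evidence = (23/477) × 7.425 = 759/2120.
Target odds = 0.85/0.15 = 17/3.
Need 2.25ⁿ ≥ 17/3 ÷ (759/2120) = 36040/2277.
2.25³ = 11.390625 falls short of 36040/2277 but 2.25⁴ = 25.62890625 reaches it, so n = 4.

4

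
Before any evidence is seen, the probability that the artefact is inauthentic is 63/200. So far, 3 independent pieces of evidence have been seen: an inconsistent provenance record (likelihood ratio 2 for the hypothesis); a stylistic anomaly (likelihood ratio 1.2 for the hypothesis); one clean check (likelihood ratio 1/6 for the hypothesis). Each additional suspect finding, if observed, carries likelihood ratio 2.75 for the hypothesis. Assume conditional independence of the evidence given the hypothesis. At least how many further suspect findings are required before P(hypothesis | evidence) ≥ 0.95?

Prior odds = 0.315/0.685 = 63/137.
Combined Bayes factor of the evidence already in hand = 2 × 1.2 × (1/6) = 0.4.
Odds after that evidence = (63/137) × 0.4 = 126/685.
Target odds = 0.95/0.05 = 19.
Need 2.75ⁿ ≥ 19 ÷ (126/685) = 13015/126.
2.75⁴ = 57.19140625 falls short of 13015/126 but 2.75⁵ = 161051/1024 reaches it, so n = 5.

5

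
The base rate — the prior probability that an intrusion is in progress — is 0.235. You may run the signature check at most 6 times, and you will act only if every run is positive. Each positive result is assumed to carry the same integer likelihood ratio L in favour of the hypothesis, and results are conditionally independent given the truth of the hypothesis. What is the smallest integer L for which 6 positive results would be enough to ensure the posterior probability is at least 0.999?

4

Prior odds = 0.235/0.765 = 47/153.
Target odds = 0.999/0.001 = 999.
Need L⁶ ≥ 999 ÷ (47/153) = 152847/47.
3⁶ = 729 < 152847/47 ≤ 4096 = 4⁶, so L = 4.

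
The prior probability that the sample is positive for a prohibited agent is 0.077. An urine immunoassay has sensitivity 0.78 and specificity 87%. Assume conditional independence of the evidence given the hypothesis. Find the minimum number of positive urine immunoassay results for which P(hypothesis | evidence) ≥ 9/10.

3

Prior odds: 0.077 ÷ 0.923 = 77/923.
False-positive rate = 1 − 0.87 = 0.13; likelihood ratio of a positive = 0.78/0.13 = 6.
Target odds: 0.9 ÷ 0.1 = 9.
Require 6ⁿ ≥ 9 ÷ (77/923) = 8307/77.
6² = 36 falls short of 8307/77 but 6³ = 216 reaches it, so n = 3.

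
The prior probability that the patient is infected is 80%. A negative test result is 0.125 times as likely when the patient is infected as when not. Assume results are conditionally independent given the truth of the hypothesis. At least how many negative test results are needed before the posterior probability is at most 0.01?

Prior odds = 0.8/0.2 = 4.
Likelihood ratio per negative test result = 0.125.
Target odds: 0.01 ÷ 0.99 = 1/99.
Require 0.125ⁿ ≤ 1/99 ÷ 4 = 1/396.
0.125² = 0.015625 is still above 1/396 but 0.125³ = 0.001953125 is at or below it, so n = 3.

3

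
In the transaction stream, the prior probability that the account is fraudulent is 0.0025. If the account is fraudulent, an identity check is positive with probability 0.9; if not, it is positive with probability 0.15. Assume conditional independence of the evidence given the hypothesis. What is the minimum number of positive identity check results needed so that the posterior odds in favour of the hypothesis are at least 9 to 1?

Prior odds = 0.0025/0.9975 = 1/399.
Likelihood ratio of a positive = 0.9/0.15 = 6.
Target odds = 9.
Require 6ⁿ ≥ 9 ÷ (1/399) = 3591.
6⁴ = 1296 falls short of 3591 but 6⁵ = 7776 reaches it, so n = 5.

5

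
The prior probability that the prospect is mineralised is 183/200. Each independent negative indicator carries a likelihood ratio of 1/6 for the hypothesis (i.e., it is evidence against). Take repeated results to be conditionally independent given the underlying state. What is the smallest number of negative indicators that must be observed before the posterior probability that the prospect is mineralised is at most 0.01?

Prior odds: 0.915 ÷ 0.085 = 183/17.
Likelihood ratio per negative indicator = 1/6.
Target posterior odds = 0.01/0.99 = 1/99.
Require (1/6)ⁿ ≤ 1/99 ÷ (183/17) = 17/18117.
(1/6)³ = 1/216 is still above 17/18117 but (1/6)⁴ = 1/1296 is at or below it, so n = 4.

4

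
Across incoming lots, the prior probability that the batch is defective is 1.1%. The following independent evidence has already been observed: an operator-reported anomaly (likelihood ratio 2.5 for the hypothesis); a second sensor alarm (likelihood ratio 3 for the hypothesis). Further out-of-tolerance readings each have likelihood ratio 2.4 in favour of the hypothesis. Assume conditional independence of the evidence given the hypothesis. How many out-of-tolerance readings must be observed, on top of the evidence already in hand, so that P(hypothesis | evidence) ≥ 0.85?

Prior odds = 0.011/0.989 = 11/989.
Combined Bayes factor of the evidence already in hand = 2.5 × 3 = 7.5.
Odds after that evidence = (11/989) × 7.5 = 165/1978.
Target odds = 0.85/0.15 = 17/3.
Need 2.4ⁿ ≥ 17/3 ÷ (165/1978) = 33626/495.
2.4⁴ = 33.1776 falls short of 33626/495 but 2.4⁵ = 79.62624 reaches it, so n = 5.

5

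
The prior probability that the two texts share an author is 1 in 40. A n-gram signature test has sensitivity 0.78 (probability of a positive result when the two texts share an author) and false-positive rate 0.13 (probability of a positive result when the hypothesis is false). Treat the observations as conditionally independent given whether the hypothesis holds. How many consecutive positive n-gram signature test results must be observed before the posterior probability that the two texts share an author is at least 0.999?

6

Prior odds: 0.025 ÷ 0.975 = 1/39.
Likelihood ratio of a positive result = 0.78/0.13 = 6.
Target odds: 0.999 ÷ 0.001 = 999.
Require 6ⁿ ≥ 999 ÷ (1/39) = 38961.
6⁵ = 7776 falls short of 38961 but 6⁶ = 46656 reaches it, so n = 6.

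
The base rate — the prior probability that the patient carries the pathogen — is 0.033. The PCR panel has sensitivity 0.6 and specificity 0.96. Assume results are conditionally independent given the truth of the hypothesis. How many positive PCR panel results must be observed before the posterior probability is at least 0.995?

Prior odds = 0.033/0.967 = 33/967.
False-positive rate = 1 − 0.96 = 0.04; likelihood ratio of a positive = 0.6/0.04 = 15.
Target odds: 0.995 ÷ 0.005 = 199.
Require 15ⁿ ≥ 199 ÷ (33/967) = 192433/33.
15³ = 3375 falls short of 192433/33 but 15⁴ = 50625 reaches it, so n = 4.

4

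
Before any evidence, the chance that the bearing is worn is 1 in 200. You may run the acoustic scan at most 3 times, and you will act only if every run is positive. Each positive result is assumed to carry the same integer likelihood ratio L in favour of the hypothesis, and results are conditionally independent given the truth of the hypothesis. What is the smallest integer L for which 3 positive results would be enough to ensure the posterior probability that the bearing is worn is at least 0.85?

Prior odds = 0.005/0.995 = 1/199.
Target odds = 0.85/0.15 = 17/3.
Need L³ ≥ 17/3 ÷ (1/199) = 3383/3.
10³ = 1000 < 3383/3 ≤ 1331 = 11³, so L = 11.

11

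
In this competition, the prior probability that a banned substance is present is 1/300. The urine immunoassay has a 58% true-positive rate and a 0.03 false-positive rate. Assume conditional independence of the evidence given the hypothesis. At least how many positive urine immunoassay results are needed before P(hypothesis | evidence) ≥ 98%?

Prior odds = (1/300)/(299/300) = 1/299.
Likelihood ratio of a positive result = 0.58/0.03 = 58/3.
Target odds: 0.98 ÷ 0.02 = 49.
Require (58/3)ⁿ ≥ 49 ÷ (1/299) = 14651.
(58/3)³ = 195112/27 falls short of 14651 but (58/3)⁴ = 11316496/81 reaches it, so n = 4.

4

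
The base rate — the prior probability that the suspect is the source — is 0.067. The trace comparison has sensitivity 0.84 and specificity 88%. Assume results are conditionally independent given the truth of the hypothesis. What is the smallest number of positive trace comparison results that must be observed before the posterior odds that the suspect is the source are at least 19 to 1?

3

Prior odds: 0.067 ÷ 0.933 = 67/933.
False-positive rate = 1 − 0.88 = 0.12; likelihood ratio of a positive = 0.84/0.12 = 7.
Target odds = 19.
Need (67/933) × 7ⁿ ≥ 19, i.e. 7ⁿ ≥ 17727/67.
7² = 49 falls short of 17727/67 but 7³ = 343 reaches it, so n = 3.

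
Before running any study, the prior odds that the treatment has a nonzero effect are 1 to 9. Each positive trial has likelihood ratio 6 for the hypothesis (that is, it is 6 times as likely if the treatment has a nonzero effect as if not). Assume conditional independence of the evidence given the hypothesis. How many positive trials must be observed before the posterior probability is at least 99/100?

4

Prior odds = 1/9.
Likelihood ratio per positive trial = 6.
Target posterior odds = 0.99/0.01 = 99.
Need (1/9) × 6ⁿ ≥ 99, i.e. 6ⁿ ≥ 891.
6³ = 216 falls short of 891 but 6⁴ = 1296 reaches it, so n = 4.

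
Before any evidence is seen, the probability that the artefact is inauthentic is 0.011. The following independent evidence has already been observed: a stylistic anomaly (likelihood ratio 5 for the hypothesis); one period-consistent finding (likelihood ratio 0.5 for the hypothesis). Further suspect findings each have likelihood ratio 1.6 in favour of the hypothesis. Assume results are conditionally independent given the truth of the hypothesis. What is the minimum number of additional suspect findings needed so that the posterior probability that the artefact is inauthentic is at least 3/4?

Prior odds = 0.011/0.989 = 11/989.
Combined Bayes factor of the evidence already in hand = 5 × 0.5 = 2.5.
Odds after that evidence = (11/989) × 2.5 = 55/1978.
Target odds = 0.75/0.25 = 3.
Need 1.6ⁿ ≥ 3 ÷ (55/1978) = 5934/55.
1.6⁹ = 134217728/1953125 falls short of 5934/55 but 1.6¹⁰ ≈109.951 reaches it, so n = 10.

10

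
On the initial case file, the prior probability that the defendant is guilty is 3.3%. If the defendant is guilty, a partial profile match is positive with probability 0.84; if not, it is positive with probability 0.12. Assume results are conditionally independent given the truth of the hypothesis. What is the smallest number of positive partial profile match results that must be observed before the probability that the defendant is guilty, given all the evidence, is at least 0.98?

Prior odds = 0.033/0.967 = 33/967.
Likelihood ratio of a positive = 0.84/0.12 = 7.
Target odds: 0.98 ÷ 0.02 = 49.
Require 7ⁿ ≥ 49 ÷ (33/967) = 47383/33.
7³ = 343 falls short of 47383/33 but 7⁴ = 2401 reaches it, so n = 4.

4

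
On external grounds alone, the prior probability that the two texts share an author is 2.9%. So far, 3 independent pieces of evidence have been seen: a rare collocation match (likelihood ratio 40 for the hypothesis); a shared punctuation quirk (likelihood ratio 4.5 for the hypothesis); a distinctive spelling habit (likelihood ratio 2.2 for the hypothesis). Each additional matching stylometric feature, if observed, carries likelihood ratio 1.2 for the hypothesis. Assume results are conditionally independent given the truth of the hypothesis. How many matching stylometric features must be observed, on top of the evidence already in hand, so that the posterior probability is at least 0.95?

3

Prior odds = 0.029/0.971 = 29/971.
Combined Bayes factor of the evidence already in hand = 40 × 4.5 × 2.2 = 396.
Odds after that evidence = (29/971) × 396 = 11484/971.
Target odds = 0.95/0.05 = 19.
Need 1.2ⁿ ≥ 19 ÷ (11484/971) = 18449/11484.
1.2² = 1.44 falls short of 18449/11484 but 1.2³ = 1.728 reaches it, so n = 3.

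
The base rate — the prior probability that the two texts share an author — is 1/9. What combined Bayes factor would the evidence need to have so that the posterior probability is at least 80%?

32

Prior odds = (1/9)/(8/9) = 0.125.
Target odds = 0.8/0.2 = 4.
Required Bayes factor = 4 ÷ 0.125 = 32.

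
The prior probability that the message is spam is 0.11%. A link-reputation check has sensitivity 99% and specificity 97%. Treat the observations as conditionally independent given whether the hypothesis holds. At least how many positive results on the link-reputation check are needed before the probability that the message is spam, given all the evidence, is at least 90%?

3

Prior odds = 0.0011/0.9989 = 11/9989.
False-positive rate = 1 − 0.97 = 0.03; likelihood ratio of a positive = 0.99/0.03 = 33.
Target posterior odds = 0.9/0.1 = 9.
Need (11/9989) × 33ⁿ ≥ 9, i.e. 33ⁿ ≥ 89901/11.
33² = 1089 falls short of 89901/11 but 33³ = 35937 reaches it, so n = 3.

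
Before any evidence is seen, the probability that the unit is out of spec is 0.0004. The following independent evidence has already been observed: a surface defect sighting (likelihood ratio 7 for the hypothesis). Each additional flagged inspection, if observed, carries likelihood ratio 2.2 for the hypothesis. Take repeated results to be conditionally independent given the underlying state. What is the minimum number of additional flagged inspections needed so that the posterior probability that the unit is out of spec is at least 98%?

Prior odds = 0.0004/0.9996 = 1/2499.
Bayes factor of the evidence already in hand = 7.
Odds after that evidence = (1/2499) × 7 = 1/357.
Target odds = 0.98/0.02 = 49.
Need 2.2ⁿ ≥ 49 ÷ (1/357) = 17493.
2.2¹² ≈12855 falls short of 17493 but 2.2¹³ ≈28281 reaches it, so n = 13.

13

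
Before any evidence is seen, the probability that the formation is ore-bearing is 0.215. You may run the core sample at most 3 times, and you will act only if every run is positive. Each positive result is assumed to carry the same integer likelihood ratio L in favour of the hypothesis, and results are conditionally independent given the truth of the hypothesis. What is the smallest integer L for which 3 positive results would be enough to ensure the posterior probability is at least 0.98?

6

Prior odds = 0.215/0.785 = 43/157.
Target odds = 0.98/0.02 = 49.
Need L³ ≥ 49 ÷ (43/157) = 7693/43.
5³ = 125 < 7693/43 ≤ 216 = 6³, so L = 6.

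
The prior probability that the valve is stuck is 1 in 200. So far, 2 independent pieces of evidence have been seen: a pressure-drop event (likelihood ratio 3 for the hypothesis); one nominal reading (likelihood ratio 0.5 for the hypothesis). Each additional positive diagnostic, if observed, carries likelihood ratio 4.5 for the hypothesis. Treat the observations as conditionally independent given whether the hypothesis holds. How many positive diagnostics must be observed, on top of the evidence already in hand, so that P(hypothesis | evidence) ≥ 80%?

5

Prior odds = 0.005/0.995 = 1/199.
Combined Bayes factor of the evidence already in hand = 3 × 0.5 = 1.5.
Odds after that evidence = (1/199) × 1.5 = 3/398.
Target odds = 0.8/0.2 = 4.
Need 4.5ⁿ ≥ 4 ÷ (3/398) = 1592/3.
4.5⁴ = 410.0625 falls short of 1592/3 but 4.5⁵ = 1845.28125 reaches it, so n = 5.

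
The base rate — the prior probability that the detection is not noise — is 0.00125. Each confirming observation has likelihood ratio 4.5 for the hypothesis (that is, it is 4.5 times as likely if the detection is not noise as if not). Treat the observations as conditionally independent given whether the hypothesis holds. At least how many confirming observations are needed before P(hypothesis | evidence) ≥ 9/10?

6

Prior odds = 0.00125/0.99875 = 1/799.
Likelihood ratio per confirming observation = 4.5.
Target posterior odds = 0.9/0.1 = 9.
Need (1/799) × 4.5ⁿ ≥ 9, i.e. 4.5ⁿ ≥ 7191.
4.5⁵ = 1845.28125 falls short of 7191 but 4.5⁶ = 8303.765625 reaches it, so n = 6.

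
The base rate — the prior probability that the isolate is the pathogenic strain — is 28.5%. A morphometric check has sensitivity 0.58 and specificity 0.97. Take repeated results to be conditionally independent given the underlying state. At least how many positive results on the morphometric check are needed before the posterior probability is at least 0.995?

3

Prior odds = 0.285/0.715 = 57/143.
False-positive rate = 1 − 0.97 = 0.03; likelihood ratio of a positive = 0.58/0.03 = 58/3.
Target posterior odds = 0.995/0.005 = 199.
Need (57/143) × (58/3)ⁿ ≥ 199, i.e. (58/3)ⁿ ≥ 28457/57.
(58/3)² = 3364/9 falls short of 28457/57 but (58/3)³ = 195112/27 reaches it, so n = 3.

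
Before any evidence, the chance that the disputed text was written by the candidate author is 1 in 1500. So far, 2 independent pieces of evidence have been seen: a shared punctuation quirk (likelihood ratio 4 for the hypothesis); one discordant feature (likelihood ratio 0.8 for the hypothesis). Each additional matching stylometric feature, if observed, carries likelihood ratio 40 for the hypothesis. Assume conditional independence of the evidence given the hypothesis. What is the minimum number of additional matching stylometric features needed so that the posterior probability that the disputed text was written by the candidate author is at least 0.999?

4

Prior odds = (1/1500)/(1499/1500) = 1/1499.
Combined Bayes factor of the evidence already in hand = 4 × 0.8 = 3.2.
Odds after that evidence = (1/1499) × 3.2 = 16/7495.
Target odds = 0.999/0.001 = 999.
Need 40ⁿ ≥ 999 ÷ (16/7495) = 467969.0625.
40³ = 64000 falls short of 467969.0625 but 40⁴ = 2560000 reaches it, so n = 4.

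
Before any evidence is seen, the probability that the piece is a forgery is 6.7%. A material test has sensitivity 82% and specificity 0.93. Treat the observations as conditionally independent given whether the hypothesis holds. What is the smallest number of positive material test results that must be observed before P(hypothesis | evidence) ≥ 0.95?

Prior odds: 0.067 ÷ 0.933 = 67/933.
False-positive rate = 1 − 0.93 = 0.07; likelihood ratio of a positive = 0.82/0.07 = 82/7.
Target odds: 0.95 ÷ 0.05 = 19.
Need (67/933) × (82/7)ⁿ ≥ 19, i.e. (82/7)ⁿ ≥ 17727/67.
(82/7)² = 6724/49 falls short of 17727/67 but (82/7)³ = 551368/343 reaches it, so n = 3.

3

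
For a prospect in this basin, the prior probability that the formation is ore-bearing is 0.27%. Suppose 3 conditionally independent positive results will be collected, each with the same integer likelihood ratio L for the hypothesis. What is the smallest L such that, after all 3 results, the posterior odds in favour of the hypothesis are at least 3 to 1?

Prior odds = 0.0027/0.9973 = 27/9973.
Target odds = 3.
Need L³ ≥ 3 ÷ (27/9973) = 9973/9.
10³ = 1000 < 9973/9 ≤ 1331 = 11³, so L = 11.

11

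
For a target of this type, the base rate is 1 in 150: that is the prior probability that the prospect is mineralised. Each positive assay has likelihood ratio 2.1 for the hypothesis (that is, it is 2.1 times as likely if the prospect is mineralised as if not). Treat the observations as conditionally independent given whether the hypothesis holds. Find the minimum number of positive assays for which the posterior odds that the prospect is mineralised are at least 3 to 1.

9

Prior odds = (1/150)/(149/150) = 1/149.
Likelihood ratio per positive assay = 2.1.
Target odds = 3.
Need (1/149) × 2.1ⁿ ≥ 3, i.e. 2.1ⁿ ≥ 447.
2.1⁸ ≈378.229 falls short of 447 but 2.1⁹ ≈794.28 reaches it, so n = 9.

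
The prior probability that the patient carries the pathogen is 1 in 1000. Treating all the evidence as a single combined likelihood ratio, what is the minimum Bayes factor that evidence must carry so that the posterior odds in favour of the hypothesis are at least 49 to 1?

Prior odds = 0.001/0.999 = 1/999.
Target odds = 49.
Required Bayes factor = 49 ÷ (1/999) = 48951.

48951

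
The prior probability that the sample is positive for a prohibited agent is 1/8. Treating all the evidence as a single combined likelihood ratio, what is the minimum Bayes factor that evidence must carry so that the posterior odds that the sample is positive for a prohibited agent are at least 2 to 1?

14

Prior odds = 0.125/0.875 = 1/7.
Target odds = 2.
Required Bayes factor = 2 ÷ (1/7) = 14.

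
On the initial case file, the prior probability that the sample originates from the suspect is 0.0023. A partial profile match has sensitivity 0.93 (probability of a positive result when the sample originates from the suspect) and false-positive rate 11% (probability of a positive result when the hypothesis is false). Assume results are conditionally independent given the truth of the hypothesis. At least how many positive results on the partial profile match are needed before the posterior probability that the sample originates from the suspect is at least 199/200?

6

Prior odds = 0.0023/0.9977 = 23/9977.
Likelihood ratio of a positive result = 0.93/0.11 = 93/11.
Target posterior odds = 0.995/0.005 = 199.
Require (93/11)ⁿ ≥ 199 ÷ (23/9977) = 1985423/23.
(93/11)⁵ ≈43196.8 falls short of 1985423/23 but (93/11)⁶ ≈365209 reaches it, so n = 6.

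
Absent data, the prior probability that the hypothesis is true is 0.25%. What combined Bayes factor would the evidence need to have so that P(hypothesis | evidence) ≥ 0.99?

Prior odds = 0.0025/0.9975 = 1/399.
Target odds = 0.99/0.01 = 99.
Required Bayes factor = 99 ÷ (1/399) = 39501.

39501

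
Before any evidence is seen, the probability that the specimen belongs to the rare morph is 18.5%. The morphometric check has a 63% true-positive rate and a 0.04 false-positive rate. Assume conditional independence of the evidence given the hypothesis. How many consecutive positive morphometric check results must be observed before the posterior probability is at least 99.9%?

Prior odds = 0.185/0.815 = 37/163.
Likelihood ratio of a positive result = 0.63/0.04 = 15.75.
Target posterior odds = 0.999/0.001 = 999.
Need (37/163) × 15.75ⁿ ≥ 999, i.e. 15.75ⁿ ≥ 4401.
15.75³ = 3906.984375 falls short of 4401 but 15.75⁴ = 15752961/256 reaches it, so n = 4.

4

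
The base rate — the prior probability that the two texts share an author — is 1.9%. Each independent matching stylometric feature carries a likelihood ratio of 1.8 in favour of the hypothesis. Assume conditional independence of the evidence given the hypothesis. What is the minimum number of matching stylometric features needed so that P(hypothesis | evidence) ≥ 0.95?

Prior odds = 0.019/0.981 = 19/981.
Likelihood ratio per matching stylometric feature = 1.8.
Target odds: 0.95 ÷ 0.05 = 19.
Require 1.8ⁿ ≥ 19 ÷ (19/981) = 981.
1.8¹¹ ≈642.684 falls short of 981 but 1.8¹² ≈1156.83 reaches it, so n = 12.

12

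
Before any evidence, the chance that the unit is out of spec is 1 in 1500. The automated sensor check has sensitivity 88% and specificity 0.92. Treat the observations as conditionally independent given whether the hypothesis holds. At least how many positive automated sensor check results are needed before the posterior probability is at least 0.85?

Prior odds = (1/1500)/(1499/1500) = 1/1499.
False-positive rate = 1 − 0.92 = 0.08; likelihood ratio of a positive = 0.88/0.08 = 11.
Target odds: 0.85 ÷ 0.15 = 17/3.
Require 11ⁿ ≥ 17/3 ÷ (1/1499) = 25483/3.
11³ = 1331 falls short of 25483/3 but 11⁴ = 14641 reaches it, so n = 4.

4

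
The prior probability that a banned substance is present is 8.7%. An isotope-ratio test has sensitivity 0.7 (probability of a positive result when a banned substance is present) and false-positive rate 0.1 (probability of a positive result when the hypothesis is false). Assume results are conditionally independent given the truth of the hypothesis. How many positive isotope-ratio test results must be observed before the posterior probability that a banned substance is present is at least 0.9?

3

Prior odds = 0.087/0.913 = 87/913.
Likelihood ratio of a positive result = 0.7/0.1 = 7.
Target odds: 0.9 ÷ 0.1 = 9.
Need (87/913) × 7ⁿ ≥ 9, i.e. 7ⁿ ≥ 2739/29.
7² = 49 falls short of 2739/29 but 7³ = 343 reaches it, so n = 3.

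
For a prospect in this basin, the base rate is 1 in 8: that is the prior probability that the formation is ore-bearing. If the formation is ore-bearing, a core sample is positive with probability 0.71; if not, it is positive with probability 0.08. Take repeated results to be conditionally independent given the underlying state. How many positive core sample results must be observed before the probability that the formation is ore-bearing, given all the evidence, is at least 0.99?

Prior odds = 0.125/0.875 = 1/7.
Likelihood ratio of a positive = 0.71/0.08 = 8.875.
Target posterior odds = 0.99/0.01 = 99.
Need (1/7) × 8.875ⁿ ≥ 99, i.e. 8.875ⁿ ≥ 693.
8.875² = 78.765625 falls short of 693 but 8.875³ = 357911/512 reaches it, so n = 3.

3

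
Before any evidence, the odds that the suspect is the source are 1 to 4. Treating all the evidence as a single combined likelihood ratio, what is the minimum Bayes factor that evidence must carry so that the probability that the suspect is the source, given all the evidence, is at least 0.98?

196

Prior odds = 0.25.
Target odds = 0.98/0.02 = 49.
Required Bayes factor = 49 ÷ 0.25 = 196.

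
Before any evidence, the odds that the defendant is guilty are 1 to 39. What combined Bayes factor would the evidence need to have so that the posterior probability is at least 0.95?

Prior odds = 1/39.
Target odds = 0.95/0.05 = 19.
Required Bayes factor = 19 ÷ (1/39) = 741.

741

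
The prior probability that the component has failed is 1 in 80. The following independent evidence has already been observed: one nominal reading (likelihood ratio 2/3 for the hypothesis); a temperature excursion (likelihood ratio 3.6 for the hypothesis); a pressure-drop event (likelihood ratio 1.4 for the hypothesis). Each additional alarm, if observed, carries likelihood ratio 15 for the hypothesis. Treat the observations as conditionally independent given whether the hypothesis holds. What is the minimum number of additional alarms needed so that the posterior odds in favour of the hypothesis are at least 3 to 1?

Prior odds = 0.0125/0.9875 = 1/79.
Combined Bayes factor of the evidence already in hand = (2/3) × 3.6 × 1.4 = 3.36.
Odds after that evidence = (1/79) × 3.36 = 84/1975.
Target odds = 3.
Need 15ⁿ ≥ 3 ÷ (84/1975) = 1975/28.
15¹ = 15 falls short of 1975/28 but 15² = 225 reaches it, so n = 2.

2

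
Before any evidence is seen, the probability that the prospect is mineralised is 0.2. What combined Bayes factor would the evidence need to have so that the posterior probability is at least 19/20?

76

Prior odds = 0.2/0.8 = 0.25.
Target odds = 0.95/0.05 = 19.
Required Bayes factor = 19 ÷ 0.25 = 76.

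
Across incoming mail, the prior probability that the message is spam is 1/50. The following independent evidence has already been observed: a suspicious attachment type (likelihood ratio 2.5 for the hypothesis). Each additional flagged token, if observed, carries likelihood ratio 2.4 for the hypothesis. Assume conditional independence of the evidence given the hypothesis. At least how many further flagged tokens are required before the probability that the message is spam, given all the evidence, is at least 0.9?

6

Prior odds = 0.02/0.98 = 1/49.
Bayes factor of the evidence already in hand = 2.5.
Odds after that evidence = (1/49) × 2.5 = 5/98.
Target odds = 0.9/0.1 = 9.
Need 2.4ⁿ ≥ 9 ÷ (5/98) = 176.4.
2.4⁵ = 79.62624 falls short of 176.4 but 2.4⁶ = 2985984/15625 reaches it, so n = 6.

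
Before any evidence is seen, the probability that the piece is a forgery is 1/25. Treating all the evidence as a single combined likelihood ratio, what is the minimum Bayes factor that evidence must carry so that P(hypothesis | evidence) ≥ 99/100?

Prior odds = 0.04/0.96 = 1/24.
Target odds = 0.99/0.01 = 99.
Required Bayes factor = 99 ÷ (1/24) = 2376.

2376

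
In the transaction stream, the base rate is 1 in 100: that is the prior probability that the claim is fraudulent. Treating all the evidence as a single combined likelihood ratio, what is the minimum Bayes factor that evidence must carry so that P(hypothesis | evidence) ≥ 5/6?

495

Prior odds = 0.01/0.99 = 1/99.
Target odds = (5/6)/(1/6) = 5.
Required Bayes factor = 5 ÷ (1/99) = 495.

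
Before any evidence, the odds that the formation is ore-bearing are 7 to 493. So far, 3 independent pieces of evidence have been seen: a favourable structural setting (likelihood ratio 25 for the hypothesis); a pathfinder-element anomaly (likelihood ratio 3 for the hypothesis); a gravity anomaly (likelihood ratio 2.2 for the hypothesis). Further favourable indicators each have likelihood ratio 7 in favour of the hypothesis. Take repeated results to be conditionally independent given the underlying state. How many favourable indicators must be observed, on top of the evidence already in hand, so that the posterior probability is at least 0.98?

2

Prior odds = 7/493.
Combined Bayes factor of the evidence already in hand = 25 × 3 × 2.2 = 165.
Odds after that evidence = (7/493) × 165 = 1155/493.
Target odds = 0.98/0.02 = 49.
Need 7ⁿ ≥ 49 ÷ (1155/493) = 3451/165.
7¹ = 7 falls short of 3451/165 but 7² = 49 reaches it, so n = 2.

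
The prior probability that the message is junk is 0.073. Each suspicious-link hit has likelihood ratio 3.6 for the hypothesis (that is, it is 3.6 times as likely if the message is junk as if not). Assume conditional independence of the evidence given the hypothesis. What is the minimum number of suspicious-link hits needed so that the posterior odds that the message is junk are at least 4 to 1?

Prior odds: 0.073 ÷ 0.927 = 73/927.
Likelihood ratio per suspicious-link hit = 3.6.
Target odds = 4.
Need (73/927) × 3.6ⁿ ≥ 4, i.e. 3.6ⁿ ≥ 3708/73.
3.6³ = 46.656 falls short of 3708/73 but 3.6⁴ = 167.9616 reaches it, so n = 4.

4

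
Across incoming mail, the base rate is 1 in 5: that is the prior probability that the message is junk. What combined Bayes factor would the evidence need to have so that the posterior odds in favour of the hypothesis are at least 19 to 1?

Prior odds = 0.2/0.8 = 0.25.
Target odds = 19.
Required Bayes factor = 19 ÷ 0.25 = 76.

76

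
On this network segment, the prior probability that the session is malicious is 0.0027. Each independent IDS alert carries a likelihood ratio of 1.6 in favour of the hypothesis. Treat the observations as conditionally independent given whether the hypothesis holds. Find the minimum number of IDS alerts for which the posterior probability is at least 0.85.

17

Prior odds: 0.0027 ÷ 0.9973 = 27/9973.
Likelihood ratio per IDS alert = 1.6.
Target posterior odds = 0.85/0.15 = 17/3.
Need (27/9973) × 1.6ⁿ ≥ 17/3, i.e. 1.6ⁿ ≥ 169541/81.
1.6¹⁶ ≈1844.67 falls short of 169541/81 but 1.6¹⁷ ≈2951.48 reaches it, so n = 17.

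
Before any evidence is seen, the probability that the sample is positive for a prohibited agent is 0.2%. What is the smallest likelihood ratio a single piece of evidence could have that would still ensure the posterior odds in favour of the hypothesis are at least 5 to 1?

Prior odds = 0.002/0.998 = 1/499.
Target odds = 5.
Required Bayes factor = 5 ÷ (1/499) = 2495.

2495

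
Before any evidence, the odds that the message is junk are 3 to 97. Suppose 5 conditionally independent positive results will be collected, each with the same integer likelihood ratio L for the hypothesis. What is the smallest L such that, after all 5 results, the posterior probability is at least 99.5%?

Prior odds = 3/97.
Target odds = 0.995/0.005 = 199.
Need L⁵ ≥ 199 ÷ (3/97) = 19303/3.
5⁵ = 3125 < 19303/3 ≤ 7776 = 6⁵, so L = 6.

6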